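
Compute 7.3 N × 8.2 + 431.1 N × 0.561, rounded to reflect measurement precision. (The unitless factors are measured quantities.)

7.3 × 8.2 = 59.86 → 60. N (2 s.f., last digit at the 10^0 place).
431.1 × 0.561 = 241.8471 → 242 N (3 s.f., last digit at the 10^0 place).
Sum: 301.7071 N; keep the coarser place, 10^0.
Result: 302 N.

302 N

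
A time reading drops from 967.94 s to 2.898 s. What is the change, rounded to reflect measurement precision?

967.94 s − 2.898 s = 965.042 s.
Addition/subtraction keeps the fewest decimal places: 967.94 → 2 decimal places, 2.898 → 3 decimal places; limit is 2.
Rounded to 2 decimal places: 965.04 s.

965.04 s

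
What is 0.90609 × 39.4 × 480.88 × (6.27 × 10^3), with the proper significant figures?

0.90609 × 39.4 × 480.88 × (6.27 × 10^3) = 107639535.504…
Multiplication/division keeps the fewest significant figures: 0.90609 → 5 s.f., 39.4 → 3 s.f., 480.88 → 5 s.f., 6.27 × 10^3 → 3 s.f.; limit is 3.
Rounded to 3 significant figures: 1.08 × 10^8.

1.08 × 10^8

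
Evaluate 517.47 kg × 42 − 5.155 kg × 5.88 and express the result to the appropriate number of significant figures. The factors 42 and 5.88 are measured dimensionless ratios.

517.47 × 42 = 21733.74 → 2.2 × 10⁴ kg (2 s.f., last digit at the 10^3 place).
5.155 × 5.88 = 30.3114 → 30.3 kg (3 s.f., last digit at the 10^-1 place).
Difference: 21703.4286 kg; keep the coarser place, 10^3.
Result: 2.2 × 10⁴ kg.

2.2 × 10⁴ kg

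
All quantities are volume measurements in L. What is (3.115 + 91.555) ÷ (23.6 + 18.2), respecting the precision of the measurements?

2.26

3.115 + 91.555 = 94.670, limited to 3 d.p. → 5 s.f.; 23.6 + 18.2 = 41.8, limited to 1 d.p. → 3 s.f.
Carrying full precision, 94.670 ÷ 41.8 = 2.26483253589…; keep min(5, 3) = 3 s.f.
Rounded to 3 significant figures: 2.26.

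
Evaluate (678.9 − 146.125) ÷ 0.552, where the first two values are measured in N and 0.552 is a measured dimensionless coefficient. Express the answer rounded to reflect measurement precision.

965 N

678.9 N − 146.125 N = 532.775 N; the difference is limited to 1 decimal place (4 s.f.).
Carrying full precision, 532.775 ÷ 0.552 = 965.172101449… N; 0.552 has 3 s.f., so the result keeps min(4, 3) = 3 s.f.
Rounded to 3 significant figures: 965 N.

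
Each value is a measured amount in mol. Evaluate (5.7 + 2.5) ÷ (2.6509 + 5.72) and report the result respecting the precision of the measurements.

5.7 + 2.5 = 8.2, limited to 1 d.p. → 2 s.f.; 2.6509 + 5.72 = 8.3709, limited to 2 d.p. → 3 s.f.
Carrying full precision, 8.2 ÷ 8.3709 = 0.979584035169…; keep min(2, 3) = 2 s.f.
Rounded to 2 significant figures: 0.98.

0.98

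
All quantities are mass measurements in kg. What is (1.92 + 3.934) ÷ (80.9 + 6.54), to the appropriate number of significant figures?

0.0669

1.92 + 3.934 = 5.854, limited to 2 d.p. → 3 s.f.; 80.9 + 6.54 = 87.44, limited to 1 d.p. → 3 s.f.
Carrying full precision, 5.854 ÷ 87.44 = 0.0669487648673…; keep min(3, 3) = 3 s.f.
Rounded to 3 significant figures: 0.0669.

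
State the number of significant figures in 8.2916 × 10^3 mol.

5

8.2916 × 10^3: in scientific notation every digit of the coefficient is significant.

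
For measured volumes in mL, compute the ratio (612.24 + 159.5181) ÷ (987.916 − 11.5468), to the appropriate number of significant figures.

612.24 + 159.5181 = 771.7581, limited to 2 d.p. → 5 s.f.; 987.916 − 11.5468 = 976.3692, limited to 3 d.p. → 6 s.f.
Carrying full precision, 771.7581 ÷ 976.3692 = 0.790436752819…; keep min(5, 6) = 5 s.f.
Rounded to 5 significant figures: 0.79044.

0.79044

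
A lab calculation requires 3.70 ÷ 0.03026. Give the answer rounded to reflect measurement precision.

3.70 ÷ 0.03026 = 122.273628553…
Multiplication/division keeps the fewest significant figures: 3.70 → 3 s.f., 0.03026 → 4 s.f.; limit is 3.
Rounded to 3 significant figures: 122.

122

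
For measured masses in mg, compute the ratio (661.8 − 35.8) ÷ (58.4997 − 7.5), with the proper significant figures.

12.3

661.8 − 35.8 = 626.0, limited to 1 d.p. → 4 s.f.; 58.4997 − 7.5 = 50.9997, limited to 1 d.p. → 3 s.f.
Carrying full precision, 626.0 ÷ 50.9997 = 12.2745820073…; keep min(4, 3) = 3 s.f.
Rounded to 3 significant figures: 12.3.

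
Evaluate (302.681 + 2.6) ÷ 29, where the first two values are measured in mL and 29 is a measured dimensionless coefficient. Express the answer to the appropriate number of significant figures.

302.681 mL + 2.6 mL = 305.281 mL; the sum is limited to 1 decimal place (4 s.f.).
Carrying full precision, 305.281 ÷ 29 = 10.5269310345… mL; 29 has 2 s.f., so the result keeps min(4, 2) = 2 s.f.
Rounded to 2 significant figures: 11 mL.

11 mL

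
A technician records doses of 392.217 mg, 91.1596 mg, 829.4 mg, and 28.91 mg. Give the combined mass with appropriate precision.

1341.7 mg

392.217 mg + 91.1596 mg + 829.4 mg + 28.91 mg = 1341.6866 mg.
Addition/subtraction keeps the fewest decimal places: 392.217 → 3 decimal places, 91.1596 → 4 decimal places, 829.4 → 1 decimal place, 28.91 → 2 decimal places; limit is 1.
Rounded to 1 decimal place: 1341.7 mg.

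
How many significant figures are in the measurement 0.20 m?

2

0.20: leading zeros are not significant; trailing zeros after a decimal point are significant.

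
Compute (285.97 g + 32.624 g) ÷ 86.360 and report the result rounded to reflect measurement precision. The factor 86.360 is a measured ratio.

3.6891 g

285.97 g + 32.624 g = 318.594 g; the sum is limited to 2 decimal places (5 s.f.).
Carrying full precision, 318.594 ÷ 86.360 = 3.68913849004… g; 86.360 has 5 s.f., so the result keeps min(5, 5) = 5 s.f.
Rounded to 5 significant figures: 3.6891 g.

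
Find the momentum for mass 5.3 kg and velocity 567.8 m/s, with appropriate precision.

momentum = 5.3 kg × 567.8 m/s = 3009.34 kg·m/s.
5.3 has 2 significant figures; 567.8 has 4.
Division/multiplication keeps the fewest: 2 significant figures.
Rounded: 3.0 × 10^3 kg·m/s.

3.0 × 10^3 kg·m/s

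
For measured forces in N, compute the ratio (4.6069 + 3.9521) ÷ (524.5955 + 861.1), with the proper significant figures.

0.0061767

4.6069 + 3.9521 = 8.5590, limited to 4 d.p. → 5 s.f.; 524.5955 + 861.1 = 1385.6955, limited to 1 d.p. → 5 s.f.
Carrying full precision, 8.5590 ÷ 1385.6955 = 0.00617668167357…; keep min(5, 5) = 5 s.f.
Rounded to 5 significant figures: 0.0061767.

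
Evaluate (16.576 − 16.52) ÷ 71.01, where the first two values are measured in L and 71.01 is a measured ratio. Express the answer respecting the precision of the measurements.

8 × 10^-4 L

16.576 L − 16.52 L = 0.056 L; the difference is limited to 2 decimal places (1 s.f.).
Carrying full precision, 0.056 ÷ 71.01 = 0.000788621320941… L; 71.01 has 4 s.f., so the result keeps min(1, 4) = 1 s.f.
Rounded to 1 significant figure: 8 × 10^-4 L.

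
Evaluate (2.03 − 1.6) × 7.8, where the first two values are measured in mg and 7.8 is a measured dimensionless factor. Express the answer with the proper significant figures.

2.03 mg − 1.6 mg = 0.43 mg; the difference is limited to 1 decimal place (1 s.f.).
Carrying full precision, 0.43 × 7.8 = 3.354 mg; 7.8 has 2 s.f., so the result keeps min(1, 2) = 1 s.f.
Rounded to 1 significant figure: 3 mg.

3 mg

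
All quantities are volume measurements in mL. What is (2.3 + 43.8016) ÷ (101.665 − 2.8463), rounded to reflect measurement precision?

2.3 + 43.8016 = 46.1016, limited to 1 d.p. → 3 s.f.; 101.665 − 2.8463 = 98.8187, limited to 3 d.p. → 5 s.f.
Carrying full precision, 46.1016 ÷ 98.8187 = 0.466527084449…; keep min(3, 5) = 3 s.f.
Rounded to 3 significant figures: 0.467.

0.467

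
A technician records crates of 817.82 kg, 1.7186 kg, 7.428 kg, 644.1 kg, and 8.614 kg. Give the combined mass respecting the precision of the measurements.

1479.7 kg

817.82 kg + 1.7186 kg + 7.428 kg + 644.1 kg + 8.614 kg = 1479.6806 kg.
Addition/subtraction keeps the fewest decimal places: 817.82 → 2 decimal places, 1.7186 → 4 decimal places, 7.428 → 3 decimal places, 644.1 → 1 decimal place, 8.614 → 3 decimal places; limit is 1.
Rounded to 1 decimal place: 1479.7 kg.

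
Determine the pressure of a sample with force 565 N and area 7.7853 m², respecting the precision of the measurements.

pressure = 565 N ÷ 7.7853 m² = 72.5726690044… Pa.
565 has 3 significant figures; 7.7853 has 5.
Division/multiplication keeps the fewest: 3 significant figures.
Rounded: 72.6 Pa.

72.6 Pa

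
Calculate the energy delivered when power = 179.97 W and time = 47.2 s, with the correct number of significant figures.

8.49 × 10^3 J

energy delivered = 179.97 W × 47.2 s = 8494.584 J.
179.97 has 5 significant figures; 47.2 has 3.
Division/multiplication keeps the fewest: 3 significant figures.
Rounded: 8.49 × 10^3 J.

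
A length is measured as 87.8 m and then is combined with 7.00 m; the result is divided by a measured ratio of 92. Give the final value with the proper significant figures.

87.8 m + 7.00 m = 94.80 m; the sum is limited to 1 decimal place (3 s.f.).
Carrying full precision, 94.80 ÷ 92 = 1.03043478261… m; 92 has 2 s.f., so the result keeps min(3, 2) = 2 s.f.
Rounded to 2 significant figures: 1.0 m.

1.0 m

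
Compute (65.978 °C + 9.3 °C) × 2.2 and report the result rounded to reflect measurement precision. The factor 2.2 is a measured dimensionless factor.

1.7 × 10^2 °C

65.978 °C + 9.3 °C = 75.278 °C; the sum is limited to 1 decimal place (3 s.f.).
Carrying full precision, 75.278 × 2.2 = 165.6116 °C; 2.2 has 2 s.f., so the result keeps min(3, 2) = 2 s.f.
Rounded to 2 significant figures: 1.7 × 10^2 °C.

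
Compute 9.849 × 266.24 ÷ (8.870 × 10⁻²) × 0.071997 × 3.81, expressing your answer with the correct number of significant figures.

8.11 × 10³

9.849 × 266.24 ÷ (8.870 × 10⁻²) × 0.071997 × 3.81 = 8109.25950172…
Multiplication/division keeps the fewest significant figures: 9.849 → 4 s.f., 266.24 → 5 s.f., 8.870 × 10⁻² → 4 s.f., 0.071997 → 5 s.f., 3.81 → 3 s.f.; limit is 3.
Rounded to 3 significant figures: 8.11 × 10³.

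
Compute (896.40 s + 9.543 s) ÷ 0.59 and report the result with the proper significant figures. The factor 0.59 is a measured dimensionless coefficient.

896.40 s + 9.543 s = 905.943 s; the sum is limited to 2 decimal places (5 s.f.).
Carrying full precision, 905.943 ÷ 0.59 = 1535.49661017… s; 0.59 has 2 s.f., so the result keeps min(5, 2) = 2 s.f.
Rounded to 2 significant figures: 1.5 × 10^3 s.

1.5 × 10^3 s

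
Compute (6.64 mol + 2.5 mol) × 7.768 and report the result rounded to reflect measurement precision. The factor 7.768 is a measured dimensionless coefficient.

71 mol

6.64 mol + 2.5 mol = 9.14 mol; the sum is limited to 1 decimal place (2 s.f.).
Carrying full precision, 9.14 × 7.768 = 70.99952 mol; 7.768 has 4 s.f., so the result keeps min(2, 4) = 2 s.f.
Rounded to 2 significant figures: 71 mol.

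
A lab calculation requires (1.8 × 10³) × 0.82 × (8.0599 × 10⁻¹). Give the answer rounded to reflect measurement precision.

1.2 × 10³

(1.8 × 10³) × 0.82 × (8.0599 × 10⁻¹) = 1189.64124
Multiplication/division keeps the fewest significant figures: 1.8 × 10³ → 2 s.f., 0.82 → 2 s.f., 8.0599 × 10⁻¹ → 5 s.f.; limit is 2.
Rounded to 2 significant figures: 1.2 × 10³.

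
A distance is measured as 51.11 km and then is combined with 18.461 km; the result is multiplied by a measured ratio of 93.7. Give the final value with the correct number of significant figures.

6.52 × 10^3 km

51.11 km + 18.461 km = 69.571 km; the sum is limited to 2 decimal places (4 s.f.).
Carrying full precision, 69.571 × 93.7 = 6518.8027 km; 93.7 has 3 s.f., so the result keeps min(4, 3) = 3 s.f.
Rounded to 3 significant figures: 6.52 × 10^3 km.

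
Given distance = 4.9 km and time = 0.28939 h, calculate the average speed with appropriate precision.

17 km/h

average speed = 4.9 km ÷ 0.28939 h = 16.932167663… km/h.
4.9 has 2 significant figures; 0.28939 has 5.
Division/multiplication keeps the fewest: 2 significant figures.
Rounded: 17 km/h.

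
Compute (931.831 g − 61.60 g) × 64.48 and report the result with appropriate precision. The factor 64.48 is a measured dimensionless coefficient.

5.611 × 10^4 g

931.831 g − 61.60 g = 870.231 g; the difference is limited to 2 decimal places (5 s.f.).
Carrying full precision, 870.231 × 64.48 = 56112.49488 g; 64.48 has 4 s.f., so the result keeps min(5, 4) = 4 s.f.
Rounded to 4 significant figures: 5.611 × 10^4 g.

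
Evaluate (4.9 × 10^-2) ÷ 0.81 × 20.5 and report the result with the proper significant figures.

(4.9 × 10^-2) ÷ 0.81 × 20.5 = 1.24012345679…
Multiplication/division keeps the fewest significant figures: 4.9 × 10^-2 → 2 s.f., 0.81 → 2 s.f., 20.5 → 3 s.f.; limit is 2.
Rounded to 2 significant figures: 1.2.

1.2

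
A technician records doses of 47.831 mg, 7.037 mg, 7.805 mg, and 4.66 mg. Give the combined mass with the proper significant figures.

67.33 mg

47.831 mg + 7.037 mg + 7.805 mg + 4.66 mg = 67.333 mg.
Addition/subtraction keeps the fewest decimal places: 47.831 → 3 decimal places, 7.037 → 3 decimal places, 7.805 → 3 decimal places, 4.66 → 2 decimal places; limit is 2.
Rounded to 2 decimal places: 67.33 mg.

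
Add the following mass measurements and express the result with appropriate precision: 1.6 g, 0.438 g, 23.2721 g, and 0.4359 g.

25.7 g

1.6 g + 0.438 g + 23.2721 g + 0.4359 g = 25.7460 g.
Addition/subtraction keeps the fewest decimal places: 1.6 → 1 decimal place, 0.438 → 3 decimal places, 23.2721 → 4 decimal places, 0.4359 → 4 decimal places; limit is 1.
Rounded to 1 decimal place: 25.7 g.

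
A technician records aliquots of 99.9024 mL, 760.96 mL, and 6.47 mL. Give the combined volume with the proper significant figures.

867.33 mL

99.9024 mL + 760.96 mL + 6.47 mL = 867.3324 mL.
Addition/subtraction keeps the fewest decimal places: 99.9024 → 4 decimal places, 760.96 → 2 decimal places, 6.47 → 2 decimal places; limit is 2.
Rounded to 2 decimal places: 867.33 mL.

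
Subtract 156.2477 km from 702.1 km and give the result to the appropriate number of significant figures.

702.1 km − 156.2477 km = 545.8523 km.
Addition/subtraction keeps the fewest decimal places: 702.1 → 1 decimal place, 156.2477 → 4 decimal places; limit is 1.
Rounded to 1 decimal place: 545.9 km.

545.9 km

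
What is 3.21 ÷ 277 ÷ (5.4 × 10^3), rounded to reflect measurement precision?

2.1 × 10^-6

3.21 ÷ 277 ÷ (5.4 × 10^3) = 0.00000214600882471…
Multiplication/division keeps the fewest significant figures: 3.21 → 3 s.f., 277 → 3 s.f., 5.4 × 10^3 → 2 s.f.; limit is 2.
Rounded to 2 significant figures: 2.1 × 10^-6.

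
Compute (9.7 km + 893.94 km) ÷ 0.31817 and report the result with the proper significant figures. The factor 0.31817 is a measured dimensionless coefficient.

9.7 km + 893.94 km = 903.64 km; the sum is limited to 1 decimal place (4 s.f.).
Carrying full precision, 903.64 ÷ 0.31817 = 2840.11691863… km; 0.31817 has 5 s.f., so the result keeps min(4, 5) = 4 s.f.
Rounded to 4 significant figures: 2.840 × 10³ km.

2.840 × 10³ km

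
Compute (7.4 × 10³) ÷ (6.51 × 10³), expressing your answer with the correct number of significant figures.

(7.4 × 10³) ÷ (6.51 × 10³) = 1.13671274962…
Multiplication/division keeps the fewest significant figures: 7.4 × 10³ → 2 s.f., 6.51 × 10³ → 3 s.f.; limit is 2.
Rounded to 2 significant figures: 1.1.

1.1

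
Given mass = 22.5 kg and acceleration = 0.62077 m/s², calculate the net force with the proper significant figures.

14.0 N

net force = 22.5 kg × 0.62077 m/s² = 13.967325 N.
22.5 has 3 significant figures; 0.62077 has 5.
Division/multiplication keeps the fewest: 3 significant figures.
Rounded: 14.0 N.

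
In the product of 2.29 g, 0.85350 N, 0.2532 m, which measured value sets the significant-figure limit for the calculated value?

2.29 g

2.29 g → 3 s.f.; 0.85350 N → 5 s.f.; 0.2532 m → 4 s.f.
The fewest is 3 significant figures, from 2.29 g.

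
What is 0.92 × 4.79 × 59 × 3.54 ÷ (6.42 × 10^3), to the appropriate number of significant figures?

0.14

0.92 × 4.79 × 59 × 3.54 ÷ (6.42 × 10^3) = 0.143365147664…
Multiplication/division keeps the fewest significant figures: 0.92 → 2 s.f., 4.79 → 3 s.f., 59 → 2 s.f., 3.54 → 3 s.f., 6.42 × 10^3 → 3 s.f.; limit is 2.
Rounded to 2 significant figures: 0.14.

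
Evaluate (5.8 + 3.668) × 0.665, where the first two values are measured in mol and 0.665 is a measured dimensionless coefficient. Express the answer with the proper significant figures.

5.8 mol + 3.668 mol = 9.468 mol; the sum is limited to 1 decimal place (2 s.f.).
Carrying full precision, 9.468 × 0.665 = 6.29622 mol; 0.665 has 3 s.f., so the result keeps min(2, 3) = 2 s.f.
Rounded to 2 significant figures: 6.3 mol.

6.3 mol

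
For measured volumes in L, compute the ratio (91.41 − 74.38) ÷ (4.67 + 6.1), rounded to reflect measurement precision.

1.58

91.41 − 74.38 = 17.03, limited to 2 d.p. → 4 s.f.; 4.67 + 6.1 = 10.77, limited to 1 d.p. → 3 s.f.
Carrying full precision, 17.03 ÷ 10.77 = 1.58124419684…; keep min(4, 3) = 3 s.f.
Rounded to 3 significant figures: 1.58.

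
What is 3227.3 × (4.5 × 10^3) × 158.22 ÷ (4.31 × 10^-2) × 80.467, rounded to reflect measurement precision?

4.3 × 10^12

3227.3 × (4.5 × 10^3) × 158.22 ÷ (4.31 × 10^-2) × 80.467 = 4.28996522616 × 10^12…
Multiplication/division keeps the fewest significant figures: 3227.3 → 5 s.f., 4.5 × 10^3 → 2 s.f., 158.22 → 5 s.f., 4.31 × 10^-2 → 3 s.f., 80.467 → 5 s.f.; limit is 2.
Rounded to 2 significant figures: 4.3 × 10^12.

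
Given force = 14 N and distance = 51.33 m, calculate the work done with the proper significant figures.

7.2 × 10^2 J

work done = 14 N × 51.33 m = 718.62 J.
14 has 2 significant figures; 51.33 has 4.
Division/multiplication keeps the fewest: 2 significant figures.
Rounded: 7.2 × 10^2 J.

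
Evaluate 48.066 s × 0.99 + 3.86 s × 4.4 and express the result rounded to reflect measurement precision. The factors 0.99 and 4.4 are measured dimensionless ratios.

48.066 × 0.99 = 47.58534 → 48 s (2 s.f., last digit at the 10^0 place).
3.86 × 4.4 = 16.984 → 17 s (2 s.f., last digit at the 10^0 place).
Sum: 64.56934 s; keep the coarser place, 10^0.
Result: 65 s.

65 s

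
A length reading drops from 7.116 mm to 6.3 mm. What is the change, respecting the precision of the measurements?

7.116 mm − 6.3 mm = 0.816 mm.
Addition/subtraction keeps the fewest decimal places: 7.116 → 3 decimal places, 6.3 → 1 decimal place; limit is 1.
Rounded to 1 decimal place: 8 × 10^-1 mm.

8 × 10^-1 mm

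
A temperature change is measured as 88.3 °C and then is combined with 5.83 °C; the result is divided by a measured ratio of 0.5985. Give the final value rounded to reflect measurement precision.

88.3 °C + 5.83 °C = 94.13 °C; the sum is limited to 1 decimal place (3 s.f.).
Carrying full precision, 94.13 ÷ 0.5985 = 157.276524645… °C; 0.5985 has 4 s.f., so the result keeps min(3, 4) = 3 s.f.
Rounded to 3 significant figures: 157 °C.

157 °C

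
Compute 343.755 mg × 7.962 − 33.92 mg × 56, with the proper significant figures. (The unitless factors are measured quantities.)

343.755 × 7.962 = 2736.97731 → 2737 mg (4 s.f., last digit at the 10^0 place).
33.92 × 56 = 1899.52 → 1.9 × 10³ mg (2 s.f., last digit at the 10^2 place).
Difference: 837.45731 mg; keep the coarser place, 10^2.
Result: 8 × 10² mg.

8 × 10² mg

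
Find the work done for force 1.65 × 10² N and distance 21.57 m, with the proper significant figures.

work done = 1.65 × 10² N × 21.57 m = 3559.05 J.
1.65 × 10² has 3 significant figures; 21.57 has 4.
Division/multiplication keeps the fewest: 3 significant figures.
Rounded: 3.56 × 10³ J.

3.56 × 10³ J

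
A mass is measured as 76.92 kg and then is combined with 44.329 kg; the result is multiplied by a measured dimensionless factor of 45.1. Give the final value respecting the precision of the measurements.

76.92 kg + 44.329 kg = 121.249 kg; the sum is limited to 2 decimal places (5 s.f.).
Carrying full precision, 121.249 × 45.1 = 5468.3299 kg; 45.1 has 3 s.f., so the result keeps min(5, 3) = 3 s.f.
Rounded to 3 significant figures: 5.47 × 10³ kg.

5.47 × 10³ kg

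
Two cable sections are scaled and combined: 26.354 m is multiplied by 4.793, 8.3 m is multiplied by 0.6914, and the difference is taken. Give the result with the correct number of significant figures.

1.206 × 10^2 m

26.354 × 4.793 = 126.314722 → 126.3 m (4 s.f., last digit at the 10^-1 place).
8.3 × 0.6914 = 5.73862 → 5.7 m (2 s.f., last digit at the 10^-1 place).
Difference: 120.576102 m; keep the coarser place, 10^-1.
Result: 1.206 × 10^2 m.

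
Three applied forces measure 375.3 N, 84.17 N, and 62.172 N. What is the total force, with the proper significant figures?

521.6 N

375.3 N + 84.17 N + 62.172 N = 521.642 N.
Addition/subtraction keeps the fewest decimal places: 375.3 → 1 decimal place, 84.17 → 2 decimal places, 62.172 → 3 decimal places; limit is 1.
Rounded to 1 decimal place: 521.6 N.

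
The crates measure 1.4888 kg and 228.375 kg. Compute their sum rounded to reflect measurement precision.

229.864 kg

1.4888 kg + 228.375 kg = 229.8638 kg.
Addition/subtraction keeps the fewest decimal places: 1.4888 → 4 decimal places, 228.375 → 3 decimal places; limit is 3.
Rounded to 3 decimal places: 229.864 kg.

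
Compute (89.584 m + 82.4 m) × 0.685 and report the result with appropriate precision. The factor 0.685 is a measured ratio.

118 m

89.584 m + 82.4 m = 171.984 m; the sum is limited to 1 decimal place (4 s.f.).
Carrying full precision, 171.984 × 0.685 = 117.80904 m; 0.685 has 3 s.f., so the result keeps min(4, 3) = 3 s.f.
Rounded to 3 significant figures: 118 m.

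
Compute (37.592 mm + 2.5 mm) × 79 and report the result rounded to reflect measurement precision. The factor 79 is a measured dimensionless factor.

3.2 × 10³ mm

37.592 mm + 2.5 mm = 40.092 mm; the sum is limited to 1 decimal place (3 s.f.).
Carrying full precision, 40.092 × 79 = 3167.268 mm; 79 has 2 s.f., so the result keeps min(3, 2) = 2 s.f.
Rounded to 2 significant figures: 3.2 × 10³ mm.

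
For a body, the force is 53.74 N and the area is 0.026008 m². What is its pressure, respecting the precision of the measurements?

pressure = 53.74 N ÷ 0.026008 m² = 2066.28729622… Pa.
53.74 has 4 significant figures; 0.026008 has 5.
Division/multiplication keeps the fewest: 4 significant figures.
Rounded: 2066 Pa.

2066 Pa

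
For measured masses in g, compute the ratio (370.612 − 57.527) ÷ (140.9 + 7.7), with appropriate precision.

2.107

370.612 − 57.527 = 313.085, limited to 3 d.p. → 6 s.f.; 140.9 + 7.7 = 148.6, limited to 1 d.p. → 4 s.f.
Carrying full precision, 313.085 ÷ 148.6 = 2.10689771198…; keep min(6, 4) = 4 s.f.
Rounded to 4 significant figures: 2.107.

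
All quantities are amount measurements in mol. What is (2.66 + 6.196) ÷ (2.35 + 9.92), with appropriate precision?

0.722

2.66 + 6.196 = 8.856, limited to 2 d.p. → 3 s.f.; 2.35 + 9.92 = 12.27, limited to 2 d.p. → 4 s.f.
Carrying full precision, 8.856 ÷ 12.27 = 0.721760391198…; keep min(3, 4) = 3 s.f.
Rounded to 3 significant figures: 0.722.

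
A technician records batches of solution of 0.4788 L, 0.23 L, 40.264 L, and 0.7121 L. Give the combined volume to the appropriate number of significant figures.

41.68 L

0.4788 L + 0.23 L + 40.264 L + 0.7121 L = 41.6849 L.
Addition/subtraction keeps the fewest decimal places: 0.4788 → 4 decimal places, 0.23 → 2 decimal places, 40.264 → 3 decimal places, 0.7121 → 4 decimal places; limit is 2.
Rounded to 2 decimal places: 41.68 L.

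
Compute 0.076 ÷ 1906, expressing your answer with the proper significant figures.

4.0 × 10⁻⁵

0.076 ÷ 1906 = 0.0000398740818468…
Multiplication/division keeps the fewest significant figures: 0.076 → 2 s.f., 1906 → 4 s.f.; limit is 2.
Rounded to 2 significant figures: 4.0 × 10⁻⁵.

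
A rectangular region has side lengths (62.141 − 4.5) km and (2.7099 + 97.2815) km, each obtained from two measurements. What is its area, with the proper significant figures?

5.76 × 10^3 km²

62.141 − 4.5 = 57.641, limited to 1 d.p. → 3 s.f.; 2.7099 + 97.2815 = 99.9914, limited to 4 d.p. → 6 s.f.
Carrying full precision, 57.641 × 99.9914 = 5763.6042874; keep min(3, 6) = 3 s.f.
Rounded to 3 significant figures: 5.76 × 10^3 km².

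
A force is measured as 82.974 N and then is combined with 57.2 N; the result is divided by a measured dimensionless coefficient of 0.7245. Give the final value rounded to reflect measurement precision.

82.974 N + 57.2 N = 140.174 N; the sum is limited to 1 decimal place (4 s.f.).
Carrying full precision, 140.174 ÷ 0.7245 = 193.476880607… N; 0.7245 has 4 s.f., so the result keeps min(4, 4) = 4 s.f.
Rounded to 4 significant figures: 193.5 N.

193.5 N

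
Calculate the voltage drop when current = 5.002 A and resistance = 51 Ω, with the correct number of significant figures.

2.6 × 10² V

voltage drop = 5.002 A × 51 Ω = 255.102 V.
5.002 has 4 significant figures; 51 has 2.
Division/multiplication keeps the fewest: 2 significant figures.
Rounded: 2.6 × 10² V.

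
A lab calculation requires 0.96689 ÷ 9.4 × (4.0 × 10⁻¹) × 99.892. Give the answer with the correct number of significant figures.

0.96689 ÷ 9.4 × (4.0 × 10⁻¹) × 99.892 = 4.10998195234…
Multiplication/division keeps the fewest significant figures: 0.96689 → 5 s.f., 9.4 → 2 s.f., 4.0 × 10⁻¹ → 2 s.f., 99.892 → 5 s.f.; limit is 2.
Rounded to 2 significant figures: 4.1.

4.1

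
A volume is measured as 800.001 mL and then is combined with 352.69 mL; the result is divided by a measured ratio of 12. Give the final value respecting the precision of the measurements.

96 mL

800.001 mL + 352.69 mL = 1152.691 mL; the sum is limited to 2 decimal places (6 s.f.).
Carrying full precision, 1152.691 ÷ 12 = 96.0575833333… mL; 12 has 2 s.f., so the result keeps min(6, 2) = 2 s.f.
Rounded to 2 significant figures: 96 mL.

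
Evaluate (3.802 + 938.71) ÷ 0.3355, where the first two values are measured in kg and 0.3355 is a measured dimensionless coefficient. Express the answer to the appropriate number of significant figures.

2809 kg

3.802 kg + 938.71 kg = 942.512 kg; the sum is limited to 2 decimal places (5 s.f.).
Carrying full precision, 942.512 ÷ 0.3355 = 2809.2757079… kg; 0.3355 has 4 s.f., so the result keeps min(5, 4) = 4 s.f.
Rounded to 4 significant figures: 2809 kg.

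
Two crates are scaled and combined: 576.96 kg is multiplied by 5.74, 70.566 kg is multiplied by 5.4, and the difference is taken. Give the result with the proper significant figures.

2.93 × 10^3 kg

576.96 × 5.74 = 3311.7504 → 3.31 × 10^3 kg (3 s.f., last digit at the 10^1 place).
70.566 × 5.4 = 381.0564 → 3.8 × 10^2 kg (2 s.f., last digit at the 10^1 place).
Difference: 2930.694 kg; keep the coarser place, 10^1.
Result: 2.93 × 10^3 kg.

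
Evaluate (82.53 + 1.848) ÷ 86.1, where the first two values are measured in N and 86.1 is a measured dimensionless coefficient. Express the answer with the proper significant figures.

82.53 N + 1.848 N = 84.378 N; the sum is limited to 2 decimal places (4 s.f.).
Carrying full precision, 84.378 ÷ 86.1 = 0.98 N; 86.1 has 3 s.f., so the result keeps min(4, 3) = 3 s.f.
Rounded to 3 significant figures: 0.980 N.

0.980 N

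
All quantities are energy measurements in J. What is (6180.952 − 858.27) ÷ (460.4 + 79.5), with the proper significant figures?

9.859

6180.952 − 858.27 = 5322.682, limited to 2 d.p. → 6 s.f.; 460.4 + 79.5 = 539.9, limited to 1 d.p. → 4 s.f.
Carrying full precision, 5322.682 ÷ 539.9 = 9.85864419337…; keep min(6, 4) = 4 s.f.
Rounded to 4 significant figures: 9.859.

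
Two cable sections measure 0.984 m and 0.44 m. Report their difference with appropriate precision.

0.54 m

0.984 m − 0.44 m = 0.544 m.
Addition/subtraction keeps the fewest decimal places: 0.984 → 3 decimal places, 0.44 → 2 decimal places; limit is 2.
Rounded to 2 decimal places: 0.54 m.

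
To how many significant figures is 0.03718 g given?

4

0.03718: leading zeros are not significant.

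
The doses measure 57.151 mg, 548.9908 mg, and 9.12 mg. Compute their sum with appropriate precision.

615.26 mg

57.151 mg + 548.9908 mg + 9.12 mg = 615.2618 mg.
Addition/subtraction keeps the fewest decimal places: 57.151 → 3 decimal places, 548.9908 → 4 decimal places, 9.12 → 2 decimal places; limit is 2.
Rounded to 2 decimal places: 615.26 mg.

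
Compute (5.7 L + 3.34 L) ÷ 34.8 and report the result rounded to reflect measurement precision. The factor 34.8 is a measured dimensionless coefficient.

0.26 L

5.7 L + 3.34 L = 9.04 L; the sum is limited to 1 decimal place (2 s.f.).
Carrying full precision, 9.04 ÷ 34.8 = 0.259770114943… L; 34.8 has 3 s.f., so the result keeps min(2, 3) = 2 s.f.
Rounded to 2 significant figures: 0.26 L.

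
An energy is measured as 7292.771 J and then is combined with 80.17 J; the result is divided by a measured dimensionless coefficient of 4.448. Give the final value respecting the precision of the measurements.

7292.771 J + 80.17 J = 7372.941 J; the sum is limited to 2 decimal places (6 s.f.).
Carrying full precision, 7372.941 ÷ 4.448 = 1657.58565647… J; 4.448 has 4 s.f., so the result keeps min(6, 4) = 4 s.f.
Rounded to 4 significant figures: 1658 J.

1658 J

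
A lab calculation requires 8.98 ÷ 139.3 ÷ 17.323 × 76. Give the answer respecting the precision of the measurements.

2.8 × 10⁻¹

8.98 ÷ 139.3 ÷ 17.323 × 76 = 0.282823639809…
Multiplication/division keeps the fewest significant figures: 8.98 → 3 s.f., 139.3 → 4 s.f., 17.323 → 5 s.f., 76 → 2 s.f.; limit is 2.
Rounded to 2 significant figures: 2.8 × 10⁻¹.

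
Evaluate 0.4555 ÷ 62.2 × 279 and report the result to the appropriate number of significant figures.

2.04

0.4555 ÷ 62.2 × 279 = 2.04315916399…
Multiplication/division keeps the fewest significant figures: 0.4555 → 4 s.f., 62.2 → 3 s.f., 279 → 3 s.f.; limit is 3.
Rounded to 3 significant figures: 2.04.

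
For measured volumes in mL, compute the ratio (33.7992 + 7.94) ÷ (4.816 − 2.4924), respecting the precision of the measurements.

33.7992 + 7.94 = 41.7392, limited to 2 d.p. → 4 s.f.; 4.816 − 2.4924 = 2.3236, limited to 3 d.p. → 4 s.f.
Carrying full precision, 41.7392 ÷ 2.3236 = 17.9631606128…; keep min(4, 4) = 4 s.f.
Rounded to 4 significant figures: 17.96.

17.96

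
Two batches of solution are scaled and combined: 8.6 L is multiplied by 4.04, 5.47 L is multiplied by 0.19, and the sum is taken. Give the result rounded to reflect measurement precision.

36 L

8.6 × 4.04 = 34.744 → 35 L (2 s.f., last digit at the 10^0 place).
5.47 × 0.19 = 1.0393 → 1.0 L (2 s.f., last digit at the 10^-1 place).
Sum: 35.7833 L; keep the coarser place, 10^0.
Result: 36 L.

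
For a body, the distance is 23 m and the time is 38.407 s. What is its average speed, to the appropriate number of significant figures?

0.60 m/s

average speed = 23 m ÷ 38.407 s = 0.59884916812… m/s.
23 has 2 significant figures; 38.407 has 5.
Division/multiplication keeps the fewest: 2 significant figures.
Rounded: 0.60 m/s.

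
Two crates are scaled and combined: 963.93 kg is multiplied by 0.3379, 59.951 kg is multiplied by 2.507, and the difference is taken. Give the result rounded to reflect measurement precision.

175.4 kg

963.93 × 0.3379 = 325.711947 → 325.7 kg (4 s.f., last digit at the 10^-1 place).
59.951 × 2.507 = 150.297157 → 150.3 kg (4 s.f., last digit at the 10^-1 place).
Difference: 175.41479 kg; keep the coarser place, 10^-1.
Result: 175.4 kg.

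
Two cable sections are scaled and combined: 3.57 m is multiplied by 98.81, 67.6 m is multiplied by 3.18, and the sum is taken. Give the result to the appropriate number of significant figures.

3.57 × 98.81 = 352.7517 → 353 m (3 s.f., last digit at the 10^0 place).
67.6 × 3.18 = 214.968 → 215 m (3 s.f., last digit at the 10^0 place).
Sum: 567.7197 m; keep the coarser place, 10^0.
Result: 568 m.

568 m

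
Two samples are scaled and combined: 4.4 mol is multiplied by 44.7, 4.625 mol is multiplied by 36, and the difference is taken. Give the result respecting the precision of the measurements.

3 × 10¹ mol

4.4 × 44.7 = 196.68 → 2.0 × 10² mol (2 s.f., last digit at the 10^1 place).
4.625 × 36 = 166.5 → 1.7 × 10² mol (2 s.f., last digit at the 10^1 place).
Difference: 30.18 mol; keep the coarser place, 10^1.
Result: 3 × 10¹ mol.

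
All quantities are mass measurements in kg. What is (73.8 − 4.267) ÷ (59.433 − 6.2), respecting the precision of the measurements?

1.31

73.8 − 4.267 = 69.533, limited to 1 d.p. → 3 s.f.; 59.433 − 6.2 = 53.233, limited to 1 d.p. → 3 s.f.
Carrying full precision, 69.533 ÷ 53.233 = 1.30620104071…; keep min(3, 3) = 3 s.f.
Rounded to 3 significant figures: 1.31.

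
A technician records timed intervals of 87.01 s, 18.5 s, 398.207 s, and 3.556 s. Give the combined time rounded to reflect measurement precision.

507.3 s

87.01 s + 18.5 s + 398.207 s + 3.556 s = 507.273 s.
Addition/subtraction keeps the fewest decimal places: 87.01 → 2 decimal places, 18.5 → 1 decimal place, 398.207 → 3 decimal places, 3.556 → 3 decimal places; limit is 1.
Rounded to 1 decimal place: 507.3 s.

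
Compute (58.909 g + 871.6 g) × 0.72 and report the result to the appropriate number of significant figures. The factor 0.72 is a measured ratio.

58.909 g + 871.6 g = 930.509 g; the sum is limited to 1 decimal place (4 s.f.).
Carrying full precision, 930.509 × 0.72 = 669.96648 g; 0.72 has 2 s.f., so the result keeps min(4, 2) = 2 s.f.
Rounded to 2 significant figures: 6.7 × 10² g.

6.7 × 10² g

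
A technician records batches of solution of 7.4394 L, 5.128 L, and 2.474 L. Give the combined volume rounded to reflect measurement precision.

7.4394 L + 5.128 L + 2.474 L = 15.0414 L.
Addition/subtraction keeps the fewest decimal places: 7.4394 → 4 decimal places, 5.128 → 3 decimal places, 2.474 → 3 decimal places; limit is 3.
Rounded to 3 decimal places: 15.041 L.

15.041 L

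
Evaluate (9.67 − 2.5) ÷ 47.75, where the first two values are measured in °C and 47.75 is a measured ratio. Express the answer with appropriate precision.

9.67 °C − 2.5 °C = 7.17 °C; the difference is limited to 1 decimal place (2 s.f.).
Carrying full precision, 7.17 ÷ 47.75 = 0.150157068063… °C; 47.75 has 4 s.f., so the result keeps min(2, 4) = 2 s.f.
Rounded to 2 significant figures: 0.15 °C.

0.15 °C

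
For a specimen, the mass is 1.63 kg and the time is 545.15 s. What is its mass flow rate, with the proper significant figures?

mass flow rate = 1.63 kg ÷ 545.15 s = 0.00299000275154… kg/s.
1.63 has 3 significant figures; 545.15 has 5.
Division/multiplication keeps the fewest: 3 significant figures.
Rounded: 0.00299 kg/s.

0.00299 kg/s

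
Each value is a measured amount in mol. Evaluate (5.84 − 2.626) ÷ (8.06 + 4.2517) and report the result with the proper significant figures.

0.261

5.84 − 2.626 = 3.214, limited to 2 d.p. → 3 s.f.; 8.06 + 4.2517 = 12.3117, limited to 2 d.p. → 4 s.f.
Carrying full precision, 3.214 ÷ 12.3117 = 0.261052494781…; keep min(3, 4) = 3 s.f.
Rounded to 3 significant figures: 0.261.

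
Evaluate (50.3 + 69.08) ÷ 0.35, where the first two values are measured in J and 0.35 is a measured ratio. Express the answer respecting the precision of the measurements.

3.4 × 10² J

50.3 J + 69.08 J = 119.38 J; the sum is limited to 1 decimal place (4 s.f.).
Carrying full precision, 119.38 ÷ 0.35 = 341.085714286… J; 0.35 has 2 s.f., so the result keeps min(4, 2) = 2 s.f.
Rounded to 2 significant figures: 3.4 × 10² J.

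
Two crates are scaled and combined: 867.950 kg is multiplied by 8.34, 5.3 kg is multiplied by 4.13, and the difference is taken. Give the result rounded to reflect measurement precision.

867.950 × 8.34 = 7238.703 → 7.24 × 10^3 kg (3 s.f., last digit at the 10^1 place).
5.3 × 4.13 = 21.889 → 22 kg (2 s.f., last digit at the 10^0 place).
Difference: 7216.814 kg; keep the coarser place, 10^1.
Result: 7.22 × 10^3 kg.

7.22 × 10^3 kg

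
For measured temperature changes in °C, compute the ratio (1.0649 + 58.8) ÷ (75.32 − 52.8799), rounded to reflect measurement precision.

2.67

1.0649 + 58.8 = 59.8649, limited to 1 d.p. → 3 s.f.; 75.32 − 52.8799 = 22.4401, limited to 2 d.p. → 4 s.f.
Carrying full precision, 59.8649 ÷ 22.4401 = 2.6677644039…; keep min(3, 4) = 3 s.f.
Rounded to 3 significant figures: 2.67.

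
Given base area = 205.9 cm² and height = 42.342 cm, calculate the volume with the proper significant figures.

volume = 205.9 cm² × 42.342 cm = 8718.2178 cm³.
205.9 has 4 significant figures; 42.342 has 5.
Division/multiplication keeps the fewest: 4 significant figures.
Rounded: 8718 cm³.

8718 cm³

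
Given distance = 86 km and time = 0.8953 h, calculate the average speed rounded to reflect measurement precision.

average speed = 86 km ÷ 0.8953 h = 96.0571875349… km/h.
86 has 2 significant figures; 0.8953 has 4.
Division/multiplication keeps the fewest: 2 significant figures.
Rounded: 96 km/h.

96 km/h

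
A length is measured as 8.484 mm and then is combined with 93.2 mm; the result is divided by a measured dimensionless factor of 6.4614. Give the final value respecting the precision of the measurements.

8.484 mm + 93.2 mm = 101.684 mm; the sum is limited to 1 decimal place (4 s.f.).
Carrying full precision, 101.684 ÷ 6.4614 = 15.7371467484… mm; 6.4614 has 5 s.f., so the result keeps min(4, 5) = 4 s.f.
Rounded to 4 significant figures: 15.74 mm.

15.74 mm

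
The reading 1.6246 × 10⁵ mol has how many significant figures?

1.6246 × 10⁵: in scientific notation every digit of the coefficient is significant.

5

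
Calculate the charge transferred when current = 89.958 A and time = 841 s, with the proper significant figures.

charge transferred = 89.958 A × 841 s = 75654.678 C.
89.958 has 5 significant figures; 841 has 3.
Division/multiplication keeps the fewest: 3 significant figures.
Rounded: 7.57 × 10^4 C.

7.57 × 10^4 C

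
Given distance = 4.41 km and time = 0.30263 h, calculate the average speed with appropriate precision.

average speed = 4.41 km ÷ 0.30263 h = 14.5722499422… km/h.
4.41 has 3 significant figures; 0.30263 has 5.
Division/multiplication keeps the fewest: 3 significant figures.
Rounded: 14.6 km/h.

14.6 km/h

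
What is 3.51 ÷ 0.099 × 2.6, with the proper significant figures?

3.51 ÷ 0.099 × 2.6 = 92.1818181818…
Multiplication/division keeps the fewest significant figures: 3.51 → 3 s.f., 0.099 → 2 s.f., 2.6 → 2 s.f.; limit is 2.
Rounded to 2 significant figures: 92.

92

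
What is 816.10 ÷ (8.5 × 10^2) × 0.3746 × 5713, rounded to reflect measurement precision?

2.1 × 10^3

816.10 ÷ (8.5 × 10^2) × 0.3746 × 5713 = 2054.73798327…
Multiplication/division keeps the fewest significant figures: 816.10 → 5 s.f., 8.5 × 10^2 → 2 s.f., 0.3746 → 4 s.f., 5713 → 4 s.f.; limit is 2.
Rounded to 2 significant figures: 2.1 × 10^3.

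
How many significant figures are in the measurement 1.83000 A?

6

1.83000: trailing zeros after a decimal point are significant.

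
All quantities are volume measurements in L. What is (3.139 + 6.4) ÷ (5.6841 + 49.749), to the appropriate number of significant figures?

3.139 + 6.4 = 9.539, limited to 1 d.p. → 2 s.f.; 5.6841 + 49.749 = 55.4331, limited to 3 d.p. → 5 s.f.
Carrying full precision, 9.539 ÷ 55.4331 = 0.172081301605…; keep min(2, 5) = 2 s.f.
Rounded to 2 significant figures: 0.17.

0.17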